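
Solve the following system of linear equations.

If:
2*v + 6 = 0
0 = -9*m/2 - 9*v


Then:
m = 6
v = -3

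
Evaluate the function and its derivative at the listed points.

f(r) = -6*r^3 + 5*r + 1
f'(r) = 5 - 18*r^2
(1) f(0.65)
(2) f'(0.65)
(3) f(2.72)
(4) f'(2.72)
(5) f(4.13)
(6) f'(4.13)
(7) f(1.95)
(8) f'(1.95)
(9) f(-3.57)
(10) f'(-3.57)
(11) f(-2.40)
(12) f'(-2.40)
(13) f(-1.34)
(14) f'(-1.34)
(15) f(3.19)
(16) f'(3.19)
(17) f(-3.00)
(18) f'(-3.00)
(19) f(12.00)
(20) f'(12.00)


(1) = 2.60
(2) = -2.61
(3) = -106.14
(4) = -128.17
(5) = -401.02
(6) = -302.02
(7) = -33.74
(8) = -63.44
(9) = 256.15
(10) = -224.41
(11) = 71.94
(12) = -98.68
(13) = 8.74
(14) = -27.32
(15) = -177.82
(16) = -178.17
(17) = 148.00
(18) = -157.00
(19) = -10307.00
(20) = -2587.00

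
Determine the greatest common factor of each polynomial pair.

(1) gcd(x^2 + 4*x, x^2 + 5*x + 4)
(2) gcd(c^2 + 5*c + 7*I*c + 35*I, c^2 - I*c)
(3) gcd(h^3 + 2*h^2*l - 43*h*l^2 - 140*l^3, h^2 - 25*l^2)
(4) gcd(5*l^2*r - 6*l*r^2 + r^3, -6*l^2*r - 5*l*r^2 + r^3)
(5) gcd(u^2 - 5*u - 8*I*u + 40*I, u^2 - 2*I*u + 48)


(1) = gcd(x*(x + 4), (x + 1)*(x + 4)) = x + 4
(2) = gcd((c + 5)*(c + 7*I), c*(c - I)) = 1
(3) = gcd((h - 7*l)*(h + 4*l)*(h + 5*l), (h - 5*l)*(h + 5*l)) = h + 5*l
(4) = r
(5) = u - 8*I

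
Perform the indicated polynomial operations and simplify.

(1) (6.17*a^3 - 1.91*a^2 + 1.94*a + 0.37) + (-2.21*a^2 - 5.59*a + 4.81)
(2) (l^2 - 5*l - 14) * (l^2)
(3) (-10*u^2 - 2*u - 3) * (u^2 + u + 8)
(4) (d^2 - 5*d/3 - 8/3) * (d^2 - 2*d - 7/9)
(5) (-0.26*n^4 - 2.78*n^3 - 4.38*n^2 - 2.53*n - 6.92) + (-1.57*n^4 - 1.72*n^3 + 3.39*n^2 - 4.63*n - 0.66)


(1) = 6.17*a^3 - 4.12*a^2 - 3.65*a + 5.18
(2) = l^4 - 5*l^3 - 14*l^2
(3) = -10*u^4 - 12*u^3 - 85*u^2 - 19*u - 24
(4) = d^4 - 11*d^3/3 - d^2/9 + 179*d/27 + 56/27
(5) = -1.83*n^4 - 4.5*n^3 - 0.99*n^2 - 7.16*n - 7.58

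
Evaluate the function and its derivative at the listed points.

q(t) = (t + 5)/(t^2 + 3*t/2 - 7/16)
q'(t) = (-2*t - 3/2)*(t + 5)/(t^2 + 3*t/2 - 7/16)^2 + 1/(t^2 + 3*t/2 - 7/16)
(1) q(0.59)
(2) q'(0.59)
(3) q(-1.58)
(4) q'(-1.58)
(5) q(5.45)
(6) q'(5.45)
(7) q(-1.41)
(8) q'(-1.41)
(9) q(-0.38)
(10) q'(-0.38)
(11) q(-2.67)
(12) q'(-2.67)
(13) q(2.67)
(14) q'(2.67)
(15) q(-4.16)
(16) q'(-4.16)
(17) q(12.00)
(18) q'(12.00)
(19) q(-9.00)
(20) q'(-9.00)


(1) = 7.03
(2) = -22.41
(3) = -10.99
(4) = 55.44
(5) = 0.28
(6) = -0.07
(7) = -6.36
(8) = 13.10
(9) = -5.35
(10) = -5.75
(11) = 0.87
(12) = 1.61
(13) = 0.72
(14) = -0.37
(15) = 0.08
(16) = 0.14
(17) = 0.11
(18) = -0.01
(19) = -0.06
(20) = 0.00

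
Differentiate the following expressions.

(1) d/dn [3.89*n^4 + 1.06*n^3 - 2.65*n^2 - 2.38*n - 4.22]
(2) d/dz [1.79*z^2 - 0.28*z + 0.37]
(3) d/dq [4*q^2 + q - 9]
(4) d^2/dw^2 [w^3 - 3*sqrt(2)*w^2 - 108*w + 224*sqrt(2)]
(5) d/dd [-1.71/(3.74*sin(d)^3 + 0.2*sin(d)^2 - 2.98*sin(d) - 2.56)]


(1) = 15.56*n^3 + 3.18*n^2 - 5.3*n - 2.38
(2) = 3.58*z - 0.28
(3) = 8*q + 1
(4) = 6*w - 6*sqrt(2)
(5) = (19.1862*sin(d)^2 + 0.684*sin(d) - 5.0958)*cos(d)/(3.74*sin(d)^3 + 0.2*sin(d)^2 - 2.98*sin(d) - 2.56)^2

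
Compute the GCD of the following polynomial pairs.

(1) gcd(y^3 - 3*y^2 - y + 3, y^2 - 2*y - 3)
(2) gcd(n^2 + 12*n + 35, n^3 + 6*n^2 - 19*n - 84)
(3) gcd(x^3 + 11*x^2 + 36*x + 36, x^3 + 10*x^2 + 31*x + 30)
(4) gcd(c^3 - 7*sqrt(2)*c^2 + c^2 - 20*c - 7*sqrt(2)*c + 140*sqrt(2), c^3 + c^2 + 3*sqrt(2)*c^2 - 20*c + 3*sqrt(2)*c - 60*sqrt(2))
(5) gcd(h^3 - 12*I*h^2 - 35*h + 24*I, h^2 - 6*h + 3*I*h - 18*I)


(1) = gcd((y - 3)*(y - 1)*(y + 1), (y - 3)*(y + 1)) = y^2 - 2*y - 3
(2) = gcd((n + 5)*(n + 7), (n - 4)*(n + 3)*(n + 7)) = n + 7
(3) = x^2 + 5*x + 6
(4) = c^2 + c - 20
(5) = 1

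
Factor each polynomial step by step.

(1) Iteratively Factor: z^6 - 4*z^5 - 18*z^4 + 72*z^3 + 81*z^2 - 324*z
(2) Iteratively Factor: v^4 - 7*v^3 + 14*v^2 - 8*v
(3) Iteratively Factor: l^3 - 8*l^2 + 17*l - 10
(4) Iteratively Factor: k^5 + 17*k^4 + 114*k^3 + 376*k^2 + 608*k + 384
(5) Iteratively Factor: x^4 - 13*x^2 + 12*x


(1) = (z + 3)*(z^5 - 7*z^4 + 3*z^3 + 63*z^2 - 108*z) = (z - 3)*(z + 3)*(z^4 - 4*z^3 - 9*z^2 + 36*z) = (z - 3)^2*(z + 3)*(z^3 - z^2 - 12*z) = (z - 4)*(z - 3)^2*(z + 3)*(z^2 + 3*z) = (z - 4)*(z - 3)^2*(z + 3)^2*(z)
(2) = (v - 4)*(v^3 - 3*v^2 + 2*v) = v*(v - 4)*(v^2 - 3*v + 2) = v*(v - 4)*(v - 2)*(v - 1)
(3) = (l - 5)*(l^2 - 3*l + 2) = (l - 5)*(l - 2)*(l - 1)
(4) = (k + 2)*(k^4 + 15*k^3 + 84*k^2 + 208*k + 192) = (k + 2)*(k + 4)*(k^3 + 11*k^2 + 40*k + 48) = (k + 2)*(k + 3)*(k + 4)*(k^2 + 8*k + 16) = (k + 2)*(k + 3)*(k + 4)^2*(k + 4)
(5) = (x - 1)*(x^3 + x^2 - 12*x) = x*(x - 1)*(x^2 + x - 12) = x*(x - 1)*(x + 4)*(x - 3)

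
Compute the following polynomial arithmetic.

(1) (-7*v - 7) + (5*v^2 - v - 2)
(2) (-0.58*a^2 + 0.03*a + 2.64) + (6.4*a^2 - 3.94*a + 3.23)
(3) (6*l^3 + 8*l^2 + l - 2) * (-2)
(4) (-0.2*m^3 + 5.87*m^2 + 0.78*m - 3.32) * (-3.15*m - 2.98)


(1) = 5*v^2 - 8*v - 9
(2) = 5.82*a^2 - 3.91*a + 5.87
(3) = -12*l^3 - 16*l^2 - 2*l + 4
(4) = 0.63*m^4 - 17.8945*m^3 - 19.9496*m^2 + 8.1336*m + 9.8936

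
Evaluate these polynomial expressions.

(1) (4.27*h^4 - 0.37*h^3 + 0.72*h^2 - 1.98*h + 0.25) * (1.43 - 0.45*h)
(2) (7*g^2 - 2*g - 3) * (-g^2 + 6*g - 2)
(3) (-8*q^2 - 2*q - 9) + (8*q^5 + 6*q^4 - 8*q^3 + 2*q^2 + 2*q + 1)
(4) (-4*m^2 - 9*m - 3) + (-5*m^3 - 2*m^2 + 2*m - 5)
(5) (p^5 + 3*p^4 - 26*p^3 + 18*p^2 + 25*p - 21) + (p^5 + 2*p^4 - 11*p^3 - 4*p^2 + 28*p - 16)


(1) = -1.9215*h^5 + 6.2726*h^4 - 0.8531*h^3 + 1.9206*h^2 - 2.9439*h + 0.3575
(2) = -7*g^4 + 44*g^3 - 23*g^2 - 14*g + 6
(3) = 8*q^5 + 6*q^4 - 8*q^3 - 6*q^2 - 8
(4) = -5*m^3 - 6*m^2 - 7*m - 8
(5) = 2*p^5 + 5*p^4 - 37*p^3 + 14*p^2 + 53*p - 37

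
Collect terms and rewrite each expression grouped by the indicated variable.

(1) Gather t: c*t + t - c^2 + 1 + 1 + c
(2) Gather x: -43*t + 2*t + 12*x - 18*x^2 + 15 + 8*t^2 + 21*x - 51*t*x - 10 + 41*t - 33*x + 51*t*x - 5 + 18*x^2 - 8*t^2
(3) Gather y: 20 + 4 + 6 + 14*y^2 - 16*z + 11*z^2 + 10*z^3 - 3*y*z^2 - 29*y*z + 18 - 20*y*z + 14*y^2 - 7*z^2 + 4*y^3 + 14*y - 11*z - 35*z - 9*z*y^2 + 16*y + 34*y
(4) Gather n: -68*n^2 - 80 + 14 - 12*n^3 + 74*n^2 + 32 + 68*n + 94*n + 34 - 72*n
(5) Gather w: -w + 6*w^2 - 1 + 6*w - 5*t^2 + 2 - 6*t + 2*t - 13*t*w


(1) = -c^2 + c + t*(c + 1) + 2
(2) = 0
(3) = 4*y^3 + y^2*(28 - 9*z) + y*(-3*z^2 - 49*z + 64) + 10*z^3 + 4*z^2 - 62*z + 48
(4) = -12*n^3 + 6*n^2 + 90*n
(5) = -5*t^2 - 4*t + 6*w^2 + w*(5 - 13*t) + 1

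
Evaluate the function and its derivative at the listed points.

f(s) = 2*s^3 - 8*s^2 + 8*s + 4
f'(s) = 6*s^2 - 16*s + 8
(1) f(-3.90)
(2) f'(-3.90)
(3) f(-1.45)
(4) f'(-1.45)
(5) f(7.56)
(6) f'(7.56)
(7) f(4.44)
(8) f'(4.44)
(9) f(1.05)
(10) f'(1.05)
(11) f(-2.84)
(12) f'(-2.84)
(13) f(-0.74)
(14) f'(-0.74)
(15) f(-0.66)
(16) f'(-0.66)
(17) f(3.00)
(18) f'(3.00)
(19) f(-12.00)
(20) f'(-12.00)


(1) = -267.52
(2) = 161.66
(3) = -30.52
(4) = 43.81
(5) = 471.41
(6) = 229.96
(7) = 56.87
(8) = 55.24
(9) = 5.90
(10) = -2.19
(11) = -129.06
(12) = 101.83
(13) = -7.11
(14) = 23.13
(15) = -5.34
(16) = 21.17
(17) = 10.00
(18) = 14.00
(19) = -4700.00
(20) = 1064.00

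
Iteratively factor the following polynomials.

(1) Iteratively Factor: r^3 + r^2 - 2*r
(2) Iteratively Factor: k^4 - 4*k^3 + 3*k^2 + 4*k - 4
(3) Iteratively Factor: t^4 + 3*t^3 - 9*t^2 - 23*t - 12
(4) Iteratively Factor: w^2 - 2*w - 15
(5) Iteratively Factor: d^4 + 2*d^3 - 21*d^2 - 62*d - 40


(1) = (r - 1)*(r^2 + 2*r) = r*(r - 1)*(r + 2)
(2) = (k - 1)*(k^3 - 3*k^2 + 4) = (k - 2)*(k - 1)*(k^2 - k - 2) = (k - 2)^2*(k - 1)*(k + 1)
(3) = (t + 1)*(t^3 + 2*t^2 - 11*t - 12) = (t - 3)*(t + 1)*(t^2 + 5*t + 4) = (t - 3)*(t + 1)^2*(t + 4)
(4) = (w - 5)*(w + 3)
(5) = (d + 4)*(d^3 - 2*d^2 - 13*d - 10) = (d - 5)*(d + 4)*(d^2 + 3*d + 2) = (d - 5)*(d + 2)*(d + 4)*(d + 1)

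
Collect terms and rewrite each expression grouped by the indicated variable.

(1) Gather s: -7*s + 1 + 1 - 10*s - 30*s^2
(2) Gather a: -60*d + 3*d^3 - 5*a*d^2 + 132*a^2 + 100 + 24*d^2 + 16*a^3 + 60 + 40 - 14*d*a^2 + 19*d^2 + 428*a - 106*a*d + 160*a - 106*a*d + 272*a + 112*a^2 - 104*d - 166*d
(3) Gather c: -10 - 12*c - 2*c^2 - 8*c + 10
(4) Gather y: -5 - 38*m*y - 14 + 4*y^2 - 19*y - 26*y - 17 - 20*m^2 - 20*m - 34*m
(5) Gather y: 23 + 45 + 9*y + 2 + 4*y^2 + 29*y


(1) = -30*s^2 - 17*s + 2
(2) = 16*a^3 + a^2*(244 - 14*d) + a*(-5*d^2 - 212*d + 860) + 3*d^3 + 43*d^2 - 330*d + 200
(3) = -2*c^2 - 20*c
(4) = -20*m^2 - 54*m + 4*y^2 + y*(-38*m - 45) - 36
(5) = 4*y^2 + 38*y + 70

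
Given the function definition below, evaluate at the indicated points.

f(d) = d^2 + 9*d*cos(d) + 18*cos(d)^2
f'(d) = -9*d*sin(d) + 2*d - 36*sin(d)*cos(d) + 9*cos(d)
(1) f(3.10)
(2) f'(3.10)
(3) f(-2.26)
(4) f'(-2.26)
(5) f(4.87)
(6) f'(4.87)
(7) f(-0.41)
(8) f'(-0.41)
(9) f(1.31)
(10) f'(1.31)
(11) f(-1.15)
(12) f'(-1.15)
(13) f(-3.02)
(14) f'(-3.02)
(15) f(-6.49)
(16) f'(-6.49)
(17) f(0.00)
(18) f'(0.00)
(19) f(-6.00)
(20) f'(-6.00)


(1) = -0.30
(2) = -2.46
(3) = 25.32
(4) = -43.61
(5) = 31.04
(6) = 60.02
(7) = 11.92
(8) = 19.12
(9) = 5.95
(10) = -15.42
(11) = 0.10
(12) = 5.35
(13) = 53.83
(14) = -22.60
(15) = 2.20
(16) = -8.93
(17) = 18.00
(18) = 9.00
(19) = 0.75
(20) = 2.07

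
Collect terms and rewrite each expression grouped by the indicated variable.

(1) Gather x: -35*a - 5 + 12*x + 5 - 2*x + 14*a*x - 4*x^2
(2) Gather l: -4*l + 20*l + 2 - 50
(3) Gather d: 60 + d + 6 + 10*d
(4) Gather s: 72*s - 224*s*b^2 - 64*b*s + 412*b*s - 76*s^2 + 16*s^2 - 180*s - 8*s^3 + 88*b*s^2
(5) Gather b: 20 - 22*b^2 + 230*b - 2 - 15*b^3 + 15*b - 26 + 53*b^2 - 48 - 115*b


(1) = -35*a - 4*x^2 + x*(14*a + 10)
(2) = 16*l - 48
(3) = 11*d + 66
(4) = -8*s^3 + s^2*(88*b - 60) + s*(-224*b^2 + 348*b - 108)
(5) = -15*b^3 + 31*b^2 + 130*b - 56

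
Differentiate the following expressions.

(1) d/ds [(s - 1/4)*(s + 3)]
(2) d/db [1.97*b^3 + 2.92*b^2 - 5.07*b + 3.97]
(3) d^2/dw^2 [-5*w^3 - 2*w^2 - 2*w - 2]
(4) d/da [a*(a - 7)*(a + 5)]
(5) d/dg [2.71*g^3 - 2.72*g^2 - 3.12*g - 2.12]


(1) = 2*s + 11/4
(2) = 5.91*b^2 + 5.84*b - 5.07
(3) = -30*w - 4
(4) = 3*a^2 - 4*a - 35
(5) = 8.13*g^2 - 5.44*g - 3.12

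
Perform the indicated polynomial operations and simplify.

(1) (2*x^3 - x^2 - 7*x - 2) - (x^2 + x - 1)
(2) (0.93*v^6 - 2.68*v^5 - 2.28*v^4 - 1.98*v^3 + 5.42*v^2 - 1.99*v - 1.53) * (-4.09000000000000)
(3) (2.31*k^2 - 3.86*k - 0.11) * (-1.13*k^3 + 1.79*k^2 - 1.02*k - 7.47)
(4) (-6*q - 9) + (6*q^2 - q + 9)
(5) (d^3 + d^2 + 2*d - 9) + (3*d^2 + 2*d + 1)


(1) = 2*x^3 - 2*x^2 - 8*x - 1
(2) = -3.8037*v^6 + 10.9612*v^5 + 9.3252*v^4 + 8.0982*v^3 - 22.1678*v^2 + 8.1391*v + 6.2577
(3) = -2.6103*k^5 + 8.4967*k^4 - 9.1413*k^3 - 13.5154*k^2 + 28.9464*k + 0.8217
(4) = 6*q^2 - 7*q
(5) = d^3 + 4*d^2 + 4*d - 8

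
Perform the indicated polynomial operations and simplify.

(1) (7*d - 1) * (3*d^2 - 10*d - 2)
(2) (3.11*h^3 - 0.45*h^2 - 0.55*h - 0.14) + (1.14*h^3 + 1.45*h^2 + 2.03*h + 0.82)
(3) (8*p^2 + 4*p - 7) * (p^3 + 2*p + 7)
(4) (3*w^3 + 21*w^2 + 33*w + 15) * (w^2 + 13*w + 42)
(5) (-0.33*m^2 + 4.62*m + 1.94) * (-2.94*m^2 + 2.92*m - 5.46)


(1) = 21*d^3 - 73*d^2 - 4*d + 2
(2) = 4.25*h^3 + 1.0*h^2 + 1.48*h + 0.68
(3) = 8*p^5 + 4*p^4 + 9*p^3 + 64*p^2 + 14*p - 49
(4) = 3*w^5 + 60*w^4 + 432*w^3 + 1326*w^2 + 1581*w + 630
(5) = 0.9702*m^4 - 14.5464*m^3 + 9.5886*m^2 - 19.5604*m - 10.5924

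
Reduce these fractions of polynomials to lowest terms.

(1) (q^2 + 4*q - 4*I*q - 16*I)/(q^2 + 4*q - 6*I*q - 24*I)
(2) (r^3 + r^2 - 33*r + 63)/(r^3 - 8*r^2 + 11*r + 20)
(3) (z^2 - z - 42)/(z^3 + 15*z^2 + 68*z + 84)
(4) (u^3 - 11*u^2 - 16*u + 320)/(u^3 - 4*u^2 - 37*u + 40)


(1) = (q - 4*I)/(q - 6*I)
(2) = (r^3 + r^2 - 33*r + 63)/(r^3 - 8*r^2 + 11*r + 20)
(3) = (z - 7)/(z^2 + 9*z + 14)
(4) = (u - 8)/(u - 1)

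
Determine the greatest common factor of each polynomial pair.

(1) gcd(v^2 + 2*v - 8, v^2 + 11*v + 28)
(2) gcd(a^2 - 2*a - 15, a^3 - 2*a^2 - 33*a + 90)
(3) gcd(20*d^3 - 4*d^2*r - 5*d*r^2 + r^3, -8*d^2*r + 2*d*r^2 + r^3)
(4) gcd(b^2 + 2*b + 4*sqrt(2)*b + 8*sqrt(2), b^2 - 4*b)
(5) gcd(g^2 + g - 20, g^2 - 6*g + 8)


(1) = v + 4
(2) = a - 5
(3) = -2*d + r
(4) = gcd((b + 2)*(b + 4*sqrt(2)), b*(b - 4)) = 1
(5) = g - 4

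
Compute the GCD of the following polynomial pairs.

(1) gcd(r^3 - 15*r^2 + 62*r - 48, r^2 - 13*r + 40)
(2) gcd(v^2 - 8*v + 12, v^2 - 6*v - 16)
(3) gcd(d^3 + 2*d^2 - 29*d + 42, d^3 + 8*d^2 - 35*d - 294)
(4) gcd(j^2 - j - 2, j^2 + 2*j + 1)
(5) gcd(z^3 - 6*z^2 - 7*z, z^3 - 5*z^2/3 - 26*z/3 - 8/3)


(1) = gcd((r - 8)*(r - 6)*(r - 1), (r - 8)*(r - 5)) = r - 8
(2) = gcd((v - 6)*(v - 2), (v - 8)*(v + 2)) = 1
(3) = gcd((d - 3)*(d - 2)*(d + 7), (d - 6)*(d + 7)^2) = d + 7
(4) = gcd((j - 2)*(j + 1), (j + 1)^2) = j + 1
(5) = 1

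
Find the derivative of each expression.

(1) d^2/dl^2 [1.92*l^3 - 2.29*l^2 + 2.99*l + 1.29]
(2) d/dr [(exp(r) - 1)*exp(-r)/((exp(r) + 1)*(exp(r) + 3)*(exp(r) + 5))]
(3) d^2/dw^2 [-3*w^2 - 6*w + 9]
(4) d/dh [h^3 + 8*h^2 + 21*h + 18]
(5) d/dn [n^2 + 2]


(1) = 11.52*l - 4.58
(2) = (-3*exp(4*r) - 14*exp(3*r) + 4*exp(2*r) + 46*exp(r) + 15)*exp(-r)/(exp(6*r) + 18*exp(5*r) + 127*exp(4*r) + 444*exp(3*r) + 799*exp(2*r) + 690*exp(r) + 225)
(3) = -6
(4) = 3*h^2 + 16*h + 21
(5) = 2*n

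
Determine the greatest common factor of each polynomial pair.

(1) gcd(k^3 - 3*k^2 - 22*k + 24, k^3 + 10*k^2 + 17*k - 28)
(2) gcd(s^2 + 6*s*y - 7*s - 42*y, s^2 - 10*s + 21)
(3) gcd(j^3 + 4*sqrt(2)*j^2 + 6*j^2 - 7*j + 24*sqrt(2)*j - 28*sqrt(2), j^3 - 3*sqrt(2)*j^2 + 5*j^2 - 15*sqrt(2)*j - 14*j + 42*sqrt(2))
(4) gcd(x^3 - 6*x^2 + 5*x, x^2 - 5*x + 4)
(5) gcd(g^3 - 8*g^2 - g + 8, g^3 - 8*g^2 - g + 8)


(1) = gcd((k - 6)*(k - 1)*(k + 4), (k - 1)*(k + 4)*(k + 7)) = k^2 + 3*k - 4
(2) = s - 7
(3) = j + 7
(4) = x - 1
(5) = g^3 - 8*g^2 - g + 8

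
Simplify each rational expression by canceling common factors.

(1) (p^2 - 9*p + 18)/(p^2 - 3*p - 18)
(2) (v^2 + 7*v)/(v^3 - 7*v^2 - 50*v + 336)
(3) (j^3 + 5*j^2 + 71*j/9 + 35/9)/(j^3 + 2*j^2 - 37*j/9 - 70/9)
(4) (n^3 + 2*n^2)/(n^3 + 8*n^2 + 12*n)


(1) = (p - 3)/(p + 3)
(2) = v/(v^2 - 14*v + 48)
(3) = (j + 1)/(j - 2)
(4) = n/(n + 6)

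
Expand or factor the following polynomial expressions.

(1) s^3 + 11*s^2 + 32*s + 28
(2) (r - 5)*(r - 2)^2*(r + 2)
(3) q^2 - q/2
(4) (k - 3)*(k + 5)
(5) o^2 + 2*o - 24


(1) = (s + 2)^2*(s + 7)
(2) = r^4 - 7*r^3 + 6*r^2 + 28*r - 40
(3) = q*(q - 1/2)
(4) = k^2 + 2*k - 15
(5) = (o - 4)*(o + 6)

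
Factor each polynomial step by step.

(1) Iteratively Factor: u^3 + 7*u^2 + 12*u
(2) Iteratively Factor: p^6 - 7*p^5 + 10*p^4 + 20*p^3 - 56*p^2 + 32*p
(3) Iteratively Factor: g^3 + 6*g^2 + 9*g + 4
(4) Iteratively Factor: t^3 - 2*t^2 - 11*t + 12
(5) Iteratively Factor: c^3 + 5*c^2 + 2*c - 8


(1) = (u + 3)*(u^2 + 4*u) = (u + 3)*(u + 4)*(u)
(2) = (p - 2)*(p^5 - 5*p^4 + 20*p^2 - 16*p) = (p - 2)*(p - 1)*(p^4 - 4*p^3 - 4*p^2 + 16*p) = (p - 4)*(p - 2)*(p - 1)*(p^3 - 4*p) = (p - 4)*(p - 2)^2*(p - 1)*(p^2 + 2*p) = (p - 4)*(p - 2)^2*(p - 1)*(p + 2)*(p)
(3) = (g + 4)*(g^2 + 2*g + 1) = (g + 1)*(g + 4)*(g + 1)
(4) = (t + 3)*(t^2 - 5*t + 4) = (t - 1)*(t + 3)*(t - 4)
(5) = (c - 1)*(c^2 + 6*c + 8) = (c - 1)*(c + 4)*(c + 2)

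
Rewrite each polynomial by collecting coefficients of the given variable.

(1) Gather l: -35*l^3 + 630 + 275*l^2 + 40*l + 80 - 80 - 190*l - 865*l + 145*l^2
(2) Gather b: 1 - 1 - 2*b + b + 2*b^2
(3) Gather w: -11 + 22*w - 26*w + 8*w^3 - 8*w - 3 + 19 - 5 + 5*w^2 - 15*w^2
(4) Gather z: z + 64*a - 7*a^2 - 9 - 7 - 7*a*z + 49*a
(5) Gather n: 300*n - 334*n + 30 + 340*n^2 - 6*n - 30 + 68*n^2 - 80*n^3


(1) = -35*l^3 + 420*l^2 - 1015*l + 630
(2) = 2*b^2 - b
(3) = 8*w^3 - 10*w^2 - 12*w
(4) = -7*a^2 + 113*a + z*(1 - 7*a) - 16
(5) = -80*n^3 + 408*n^2 - 40*n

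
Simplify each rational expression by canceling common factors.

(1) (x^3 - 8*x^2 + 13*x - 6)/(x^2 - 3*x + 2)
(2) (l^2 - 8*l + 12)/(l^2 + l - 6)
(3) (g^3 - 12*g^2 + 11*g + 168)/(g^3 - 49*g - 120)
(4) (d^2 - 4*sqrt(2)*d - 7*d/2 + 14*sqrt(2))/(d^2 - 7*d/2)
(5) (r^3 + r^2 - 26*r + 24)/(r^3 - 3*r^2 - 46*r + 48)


(1) = (x^2 - 7*x + 6)/(x - 2)
(2) = (l - 6)/(l + 3)
(3) = (g - 7)/(g + 5)
(4) = (4*d - 16*sqrt(2))/(4*d)
(5) = (r - 4)/(r - 8)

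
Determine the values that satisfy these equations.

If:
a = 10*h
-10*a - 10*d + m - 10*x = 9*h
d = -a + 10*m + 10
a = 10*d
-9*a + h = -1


Then:
a = 10/89
d = 1/89
h = 1/89
m = -879/890
x = -2069/8900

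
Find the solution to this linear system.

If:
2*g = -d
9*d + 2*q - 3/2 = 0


Then:
d = 1/6 - 2*q/9
g = q/9 - 1/12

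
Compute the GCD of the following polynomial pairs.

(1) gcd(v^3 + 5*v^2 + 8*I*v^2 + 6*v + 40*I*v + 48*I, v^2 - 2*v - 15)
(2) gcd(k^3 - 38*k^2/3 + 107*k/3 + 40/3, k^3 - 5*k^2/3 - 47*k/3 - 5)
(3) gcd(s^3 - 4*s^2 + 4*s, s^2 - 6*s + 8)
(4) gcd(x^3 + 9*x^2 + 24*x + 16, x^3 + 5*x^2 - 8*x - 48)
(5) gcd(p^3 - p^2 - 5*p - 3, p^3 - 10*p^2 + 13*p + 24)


(1) = gcd((v + 2)*(v + 3)*(v + 8*I), (v - 5)*(v + 3)) = v + 3
(2) = gcd((k - 8)*(k - 5)*(k + 1/3), (k - 5)*(k + 1/3)*(k + 3)) = k^2 - 14*k/3 - 5/3
(3) = gcd(s*(s - 2)^2, (s - 4)*(s - 2)) = s - 2
(4) = gcd((x + 1)*(x + 4)^2, (x - 3)*(x + 4)^2) = x^2 + 8*x + 16
(5) = gcd((p - 3)*(p + 1)^2, (p - 8)*(p - 3)*(p + 1)) = p^2 - 2*p - 3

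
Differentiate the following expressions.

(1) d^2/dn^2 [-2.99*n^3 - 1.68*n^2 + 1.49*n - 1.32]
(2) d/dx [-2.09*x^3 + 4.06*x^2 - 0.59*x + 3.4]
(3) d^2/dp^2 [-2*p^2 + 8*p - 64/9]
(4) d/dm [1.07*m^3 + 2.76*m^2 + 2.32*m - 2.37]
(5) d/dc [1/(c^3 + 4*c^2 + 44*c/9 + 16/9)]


(1) = -17.94*n - 3.36
(2) = -6.27*x^2 + 8.12*x - 0.59
(3) = -4
(4) = 3.21*m^2 + 5.52*m + 2.32
(5) = 9*(-27*c^2 - 72*c - 44)/(9*c^3 + 36*c^2 + 44*c + 16)^2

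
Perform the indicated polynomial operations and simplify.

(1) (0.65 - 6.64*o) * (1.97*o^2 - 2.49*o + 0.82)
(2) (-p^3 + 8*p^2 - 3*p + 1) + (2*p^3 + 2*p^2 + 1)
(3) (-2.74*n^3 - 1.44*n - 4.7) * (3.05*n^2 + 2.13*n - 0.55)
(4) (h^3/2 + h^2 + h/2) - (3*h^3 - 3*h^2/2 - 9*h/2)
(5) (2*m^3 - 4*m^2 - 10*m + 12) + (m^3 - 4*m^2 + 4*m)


(1) = -13.0808*o^3 + 17.8141*o^2 - 7.0633*o + 0.533
(2) = p^3 + 10*p^2 - 3*p + 2
(3) = -8.357*n^5 - 5.8362*n^4 - 2.885*n^3 - 17.4022*n^2 - 9.219*n + 2.585
(4) = -5*h^3/2 + 5*h^2/2 + 5*h
(5) = 3*m^3 - 8*m^2 - 6*m + 12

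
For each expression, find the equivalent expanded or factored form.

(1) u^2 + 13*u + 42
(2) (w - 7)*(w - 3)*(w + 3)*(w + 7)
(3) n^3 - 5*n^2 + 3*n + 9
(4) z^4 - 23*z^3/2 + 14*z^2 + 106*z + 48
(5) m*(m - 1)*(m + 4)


(1) = (u + 6)*(u + 7)
(2) = w^4 - 58*w^2 + 441
(3) = (n - 3)^2*(n + 1)
(4) = (z - 8)*(z - 6)*(z + 1/2)*(z + 2)
(5) = m^3 + 3*m^2 - 4*m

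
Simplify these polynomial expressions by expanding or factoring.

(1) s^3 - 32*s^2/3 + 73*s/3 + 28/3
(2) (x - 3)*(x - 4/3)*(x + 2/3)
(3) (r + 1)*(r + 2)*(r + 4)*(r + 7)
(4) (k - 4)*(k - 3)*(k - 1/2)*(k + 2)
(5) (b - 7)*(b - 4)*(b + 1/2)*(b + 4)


(1) = (s - 7)*(s - 4)*(s + 1/3)
(2) = x^3 - 11*x^2/3 + 10*x/9 + 8/3
(3) = r^4 + 14*r^3 + 63*r^2 + 106*r + 56
(4) = k^4 - 11*k^3/2 + k^2/2 + 25*k - 12
(5) = b^4 - 13*b^3/2 - 39*b^2/2 + 104*b + 56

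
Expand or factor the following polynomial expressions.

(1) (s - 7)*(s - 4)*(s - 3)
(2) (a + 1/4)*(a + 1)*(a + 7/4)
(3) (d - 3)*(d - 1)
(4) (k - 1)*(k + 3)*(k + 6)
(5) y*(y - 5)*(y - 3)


(1) = s^3 - 14*s^2 + 61*s - 84
(2) = a^3 + 3*a^2 + 39*a/16 + 7/16
(3) = d^2 - 4*d + 3
(4) = k^3 + 8*k^2 + 9*k - 18
(5) = y^3 - 8*y^2 + 15*y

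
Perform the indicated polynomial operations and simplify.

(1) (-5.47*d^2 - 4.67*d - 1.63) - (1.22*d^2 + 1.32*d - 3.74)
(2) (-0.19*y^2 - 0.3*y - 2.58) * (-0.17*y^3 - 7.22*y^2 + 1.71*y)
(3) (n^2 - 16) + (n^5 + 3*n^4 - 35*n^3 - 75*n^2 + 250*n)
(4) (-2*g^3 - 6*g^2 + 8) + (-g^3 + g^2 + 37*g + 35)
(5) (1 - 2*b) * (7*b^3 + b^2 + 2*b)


(1) = -6.69*d^2 - 5.99*d + 2.11
(2) = 0.0323*y^5 + 1.4228*y^4 + 2.2797*y^3 + 18.1146*y^2 - 4.4118*y
(3) = n^5 + 3*n^4 - 35*n^3 - 74*n^2 + 250*n - 16
(4) = -3*g^3 - 5*g^2 + 37*g + 43
(5) = -14*b^4 + 5*b^3 - 3*b^2 + 2*b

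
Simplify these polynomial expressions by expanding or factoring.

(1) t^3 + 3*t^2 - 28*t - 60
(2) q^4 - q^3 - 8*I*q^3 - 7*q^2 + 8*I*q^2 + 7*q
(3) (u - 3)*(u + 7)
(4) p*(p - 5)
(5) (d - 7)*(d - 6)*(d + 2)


(1) = (t - 5)*(t + 2)*(t + 6)
(2) = q*(q - 1)*(q - 7*I)*(q - I)
(3) = u^2 + 4*u - 21
(4) = p^2 - 5*p
(5) = d^3 - 11*d^2 + 16*d + 84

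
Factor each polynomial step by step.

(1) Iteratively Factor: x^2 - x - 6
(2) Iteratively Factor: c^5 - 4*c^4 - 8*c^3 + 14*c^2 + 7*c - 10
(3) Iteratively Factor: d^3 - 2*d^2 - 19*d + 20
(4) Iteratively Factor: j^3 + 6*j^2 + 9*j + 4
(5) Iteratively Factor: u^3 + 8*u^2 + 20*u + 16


(1) = (x + 2)*(x - 3)
(2) = (c - 1)*(c^4 - 3*c^3 - 11*c^2 + 3*c + 10) = (c - 1)*(c + 1)*(c^3 - 4*c^2 - 7*c + 10) = (c - 1)^2*(c + 1)*(c^2 - 3*c - 10) = (c - 5)*(c - 1)^2*(c + 1)*(c + 2)
(3) = (d - 5)*(d^2 + 3*d - 4) = (d - 5)*(d - 1)*(d + 4)
(4) = (j + 4)*(j^2 + 2*j + 1) = (j + 1)*(j + 4)*(j + 1)
(5) = (u + 4)*(u^2 + 4*u + 4) = (u + 2)*(u + 4)*(u + 2)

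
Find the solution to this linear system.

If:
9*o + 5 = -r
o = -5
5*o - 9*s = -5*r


Then:
o = -5
r = 40
s = 175/9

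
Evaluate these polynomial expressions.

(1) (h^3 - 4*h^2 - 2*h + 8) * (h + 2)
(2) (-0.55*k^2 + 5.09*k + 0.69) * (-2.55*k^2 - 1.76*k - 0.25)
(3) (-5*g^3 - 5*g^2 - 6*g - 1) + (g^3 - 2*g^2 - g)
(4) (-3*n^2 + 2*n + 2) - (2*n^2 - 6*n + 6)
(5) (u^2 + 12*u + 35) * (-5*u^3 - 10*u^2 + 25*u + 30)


(1) = h^4 - 2*h^3 - 10*h^2 + 4*h + 16
(2) = 1.4025*k^4 - 12.0115*k^3 - 10.5804*k^2 - 2.4869*k - 0.1725
(3) = -4*g^3 - 7*g^2 - 7*g - 1
(4) = -5*n^2 + 8*n - 4
(5) = -5*u^5 - 70*u^4 - 270*u^3 - 20*u^2 + 1235*u + 1050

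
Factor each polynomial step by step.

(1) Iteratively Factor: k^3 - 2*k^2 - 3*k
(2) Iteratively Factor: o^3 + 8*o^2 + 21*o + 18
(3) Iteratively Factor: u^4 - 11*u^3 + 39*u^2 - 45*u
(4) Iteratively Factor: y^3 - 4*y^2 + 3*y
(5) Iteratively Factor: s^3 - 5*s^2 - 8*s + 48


(1) = (k - 3)*(k^2 + k) = k*(k - 3)*(k + 1)
(2) = (o + 3)*(o^2 + 5*o + 6) = (o + 2)*(o + 3)*(o + 3)
(3) = (u - 5)*(u^3 - 6*u^2 + 9*u) = (u - 5)*(u - 3)*(u^2 - 3*u) = u*(u - 5)*(u - 3)*(u - 3)
(4) = (y - 1)*(y^2 - 3*y) = y*(y - 1)*(y - 3)
(5) = (s - 4)*(s^2 - s - 12) = (s - 4)^2*(s + 3)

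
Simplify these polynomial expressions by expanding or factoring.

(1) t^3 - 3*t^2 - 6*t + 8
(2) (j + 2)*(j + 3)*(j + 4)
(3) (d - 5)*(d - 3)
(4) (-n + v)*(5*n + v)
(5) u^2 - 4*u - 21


(1) = (t - 4)*(t - 1)*(t + 2)
(2) = j^3 + 9*j^2 + 26*j + 24
(3) = d^2 - 8*d + 15
(4) = -5*n^2 + 4*n*v + v^2
(5) = (u - 7)*(u + 3)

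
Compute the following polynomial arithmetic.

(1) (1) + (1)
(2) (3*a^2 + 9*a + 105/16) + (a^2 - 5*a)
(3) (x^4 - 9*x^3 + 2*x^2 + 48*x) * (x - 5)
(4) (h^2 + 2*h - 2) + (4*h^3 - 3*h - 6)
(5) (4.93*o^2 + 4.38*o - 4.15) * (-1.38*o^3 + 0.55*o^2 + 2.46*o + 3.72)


(1) = 2
(2) = 4*a^2 + 4*a + 105/16
(3) = x^5 - 14*x^4 + 47*x^3 + 38*x^2 - 240*x
(4) = 4*h^3 + h^2 - h - 8
(5) = -6.8034*o^5 - 3.3329*o^4 + 20.2638*o^3 + 26.8319*o^2 + 6.0846*o - 15.438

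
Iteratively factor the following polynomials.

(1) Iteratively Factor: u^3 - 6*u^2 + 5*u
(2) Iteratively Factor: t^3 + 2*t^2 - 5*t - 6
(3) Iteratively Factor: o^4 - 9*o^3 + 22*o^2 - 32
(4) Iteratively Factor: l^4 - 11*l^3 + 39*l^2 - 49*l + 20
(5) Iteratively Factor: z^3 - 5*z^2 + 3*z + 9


(1) = (u - 1)*(u^2 - 5*u) = u*(u - 1)*(u - 5)
(2) = (t + 1)*(t^2 + t - 6) = (t + 1)*(t + 3)*(t - 2)
(3) = (o - 4)*(o^3 - 5*o^2 + 2*o + 8) = (o - 4)^2*(o^2 - o - 2) = (o - 4)^2*(o - 2)*(o + 1)
(4) = (l - 1)*(l^3 - 10*l^2 + 29*l - 20) = (l - 5)*(l - 1)*(l^2 - 5*l + 4) = (l - 5)*(l - 1)^2*(l - 4)
(5) = (z - 3)*(z^2 - 2*z - 3) = (z - 3)*(z + 1)*(z - 3)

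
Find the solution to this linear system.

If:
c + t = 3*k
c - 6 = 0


Then:
c = 6
k = t/3 + 2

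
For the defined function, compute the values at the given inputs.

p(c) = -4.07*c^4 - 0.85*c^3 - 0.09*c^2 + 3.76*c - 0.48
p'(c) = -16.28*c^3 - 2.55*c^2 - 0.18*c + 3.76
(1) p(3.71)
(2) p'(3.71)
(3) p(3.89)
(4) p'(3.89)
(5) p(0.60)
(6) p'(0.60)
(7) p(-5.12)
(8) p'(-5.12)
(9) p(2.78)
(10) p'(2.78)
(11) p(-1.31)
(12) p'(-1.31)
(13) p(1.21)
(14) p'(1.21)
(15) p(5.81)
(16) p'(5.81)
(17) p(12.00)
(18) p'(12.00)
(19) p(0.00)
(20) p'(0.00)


(1) = -802.24
(2) = -863.34
(3) = -969.20
(4) = -993.83
(5) = 1.03
(6) = -0.78
(7) = -2704.89
(8) = 2122.90
(9) = -252.08
(10) = -366.22
(11) = -15.64
(12) = 36.22
(13) = -6.29
(14) = -29.03
(15) = -4786.04
(16) = -3276.25
(17) = -85832.64
(18) = -28497.44
(19) = -0.48
(20) = 3.76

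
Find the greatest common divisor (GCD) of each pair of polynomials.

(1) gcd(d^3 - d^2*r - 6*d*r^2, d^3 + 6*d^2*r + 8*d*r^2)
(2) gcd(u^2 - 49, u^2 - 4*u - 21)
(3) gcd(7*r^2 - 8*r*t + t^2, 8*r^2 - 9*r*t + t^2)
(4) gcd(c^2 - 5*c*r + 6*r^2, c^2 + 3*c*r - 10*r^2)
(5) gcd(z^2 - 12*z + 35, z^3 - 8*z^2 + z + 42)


(1) = d^2 + 2*d*r
(2) = gcd((u - 7)*(u + 7), (u - 7)*(u + 3)) = u - 7
(3) = r - t
(4) = -c + 2*r
(5) = z - 7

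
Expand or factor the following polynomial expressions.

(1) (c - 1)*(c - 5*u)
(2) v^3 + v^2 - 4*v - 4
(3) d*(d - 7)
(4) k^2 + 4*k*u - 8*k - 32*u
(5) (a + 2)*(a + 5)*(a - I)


(1) = c^2 - 5*c*u - c + 5*u
(2) = (v - 2)*(v + 1)*(v + 2)
(3) = d^2 - 7*d
(4) = (k - 8)*(k + 4*u)
(5) = a^3 + 7*a^2 - I*a^2 + 10*a - 7*I*a - 10*I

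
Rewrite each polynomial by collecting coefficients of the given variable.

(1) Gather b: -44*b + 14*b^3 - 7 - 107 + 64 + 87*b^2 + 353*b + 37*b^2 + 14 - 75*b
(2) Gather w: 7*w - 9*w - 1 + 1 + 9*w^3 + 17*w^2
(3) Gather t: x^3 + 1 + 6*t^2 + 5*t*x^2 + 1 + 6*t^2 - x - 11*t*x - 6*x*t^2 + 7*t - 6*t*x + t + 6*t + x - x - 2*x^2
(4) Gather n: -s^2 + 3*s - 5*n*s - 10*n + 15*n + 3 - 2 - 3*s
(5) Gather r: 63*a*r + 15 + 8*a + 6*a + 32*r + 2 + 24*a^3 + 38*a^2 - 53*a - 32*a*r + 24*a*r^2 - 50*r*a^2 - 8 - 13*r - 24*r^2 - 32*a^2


(1) = 14*b^3 + 124*b^2 + 234*b - 36
(2) = 9*w^3 + 17*w^2 - 2*w
(3) = t^2*(12 - 6*x) + t*(5*x^2 - 17*x + 14) + x^3 - 2*x^2 - x + 2
(4) = n*(5 - 5*s) - s^2 + 1
(5) = 24*a^3 + 6*a^2 - 39*a + r^2*(24*a - 24) + r*(-50*a^2 + 31*a + 19) + 9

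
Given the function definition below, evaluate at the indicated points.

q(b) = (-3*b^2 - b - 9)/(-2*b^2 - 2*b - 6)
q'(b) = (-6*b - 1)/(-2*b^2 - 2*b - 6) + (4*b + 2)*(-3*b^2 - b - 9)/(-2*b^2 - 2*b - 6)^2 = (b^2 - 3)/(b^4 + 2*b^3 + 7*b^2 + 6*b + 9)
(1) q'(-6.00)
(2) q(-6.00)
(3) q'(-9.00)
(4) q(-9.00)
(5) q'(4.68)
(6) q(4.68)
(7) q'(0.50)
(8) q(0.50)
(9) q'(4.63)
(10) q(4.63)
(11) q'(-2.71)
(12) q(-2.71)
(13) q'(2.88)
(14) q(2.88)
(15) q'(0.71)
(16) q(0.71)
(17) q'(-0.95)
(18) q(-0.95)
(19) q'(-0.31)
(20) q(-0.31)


(1) = 0.03
(2) = 1.68
(3) = 0.01
(4) = 1.62
(5) = 0.02
(6) = 1.34
(7) = -0.20
(8) = 1.37
(9) = 0.02
(10) = 1.34
(11) = 0.07
(12) = 1.85
(13) = 0.03
(14) = 1.30
(15) = -0.14
(16) = 1.33
(17) = -0.24
(18) = 1.82
(19) = -0.37
(20) = 1.61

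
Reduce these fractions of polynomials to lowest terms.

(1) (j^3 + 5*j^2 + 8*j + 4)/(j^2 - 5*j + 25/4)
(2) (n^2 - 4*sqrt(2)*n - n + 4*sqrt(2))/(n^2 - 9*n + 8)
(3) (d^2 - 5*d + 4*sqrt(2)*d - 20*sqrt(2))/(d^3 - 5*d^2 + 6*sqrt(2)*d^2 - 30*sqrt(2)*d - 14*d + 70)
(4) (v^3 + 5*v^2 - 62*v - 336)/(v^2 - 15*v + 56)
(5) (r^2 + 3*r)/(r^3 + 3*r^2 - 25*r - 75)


(1) = (4*j^3 + 20*j^2 + 32*j + 16)/(4*j^2 - 20*j + 25)
(2) = (n - 4*sqrt(2))/(n - 8)
(3) = (d + 4*sqrt(2))/(d^2 + 6*sqrt(2)*d - 14)
(4) = (v^2 + 13*v + 42)/(v - 7)
(5) = r/(r^2 - 25)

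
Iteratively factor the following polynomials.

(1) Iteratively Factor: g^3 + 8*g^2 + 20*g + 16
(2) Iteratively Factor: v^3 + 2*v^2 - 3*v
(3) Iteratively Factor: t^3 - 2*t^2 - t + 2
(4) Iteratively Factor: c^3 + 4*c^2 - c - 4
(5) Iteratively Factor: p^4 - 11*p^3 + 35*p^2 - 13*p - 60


(1) = (g + 4)*(g^2 + 4*g + 4) = (g + 2)*(g + 4)*(g + 2)
(2) = (v)*(v^2 + 2*v - 3) = v*(v - 1)*(v + 3)
(3) = (t + 1)*(t^2 - 3*t + 2) = (t - 1)*(t + 1)*(t - 2)
(4) = (c + 1)*(c^2 + 3*c - 4) = (c - 1)*(c + 1)*(c + 4)
(5) = (p - 5)*(p^3 - 6*p^2 + 5*p + 12) = (p - 5)*(p - 3)*(p^2 - 3*p - 4) = (p - 5)*(p - 3)*(p + 1)*(p - 4)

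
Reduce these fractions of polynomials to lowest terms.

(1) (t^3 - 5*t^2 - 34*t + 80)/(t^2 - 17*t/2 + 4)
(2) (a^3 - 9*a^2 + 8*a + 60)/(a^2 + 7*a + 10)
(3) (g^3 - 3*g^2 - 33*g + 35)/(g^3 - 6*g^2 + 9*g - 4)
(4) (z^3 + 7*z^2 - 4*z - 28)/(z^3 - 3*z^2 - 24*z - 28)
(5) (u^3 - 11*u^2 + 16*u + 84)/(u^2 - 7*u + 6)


(1) = (2*t^2 + 6*t - 20)/(2*t - 1)
(2) = (a^2 - 11*a + 30)/(a + 5)
(3) = (g^2 - 2*g - 35)/(g^2 - 5*g + 4)
(4) = (z^2 + 5*z - 14)/(z^2 - 5*z - 14)
(5) = (u^2 - 5*u - 14)/(u - 1)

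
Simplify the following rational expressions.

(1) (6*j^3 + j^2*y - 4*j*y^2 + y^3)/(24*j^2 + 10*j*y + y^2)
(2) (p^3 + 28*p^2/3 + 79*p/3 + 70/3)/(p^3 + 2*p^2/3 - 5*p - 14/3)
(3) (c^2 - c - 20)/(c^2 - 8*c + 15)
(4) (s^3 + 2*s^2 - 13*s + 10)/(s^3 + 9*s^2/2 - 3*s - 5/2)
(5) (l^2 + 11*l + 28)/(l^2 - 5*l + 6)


(1) = (6*j^3 + j^2*y - 4*j*y^2 + y^3)/(24*j^2 + 10*j*y + y^2)
(2) = (3*p^2 + 22*p + 35)/(3*p^2 - 4*p - 7)
(3) = (c + 4)/(c - 3)
(4) = (2*s - 4)/(2*s + 1)
(5) = (l^2 + 11*l + 28)/(l^2 - 5*l + 6)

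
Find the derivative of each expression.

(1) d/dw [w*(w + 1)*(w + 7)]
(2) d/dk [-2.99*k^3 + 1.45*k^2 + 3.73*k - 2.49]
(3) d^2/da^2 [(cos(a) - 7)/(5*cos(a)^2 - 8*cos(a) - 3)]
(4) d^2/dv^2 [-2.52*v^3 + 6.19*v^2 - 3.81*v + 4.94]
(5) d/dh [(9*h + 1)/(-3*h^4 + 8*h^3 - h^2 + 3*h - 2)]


(1) = 3*w^2 + 16*w + 7
(2) = -8.97*k^2 + 2.9*k + 3.73
(3) = 2*(225*(1 - cos(2*a))^2*cos(a) - 660*(1 - cos(2*a))^2 - 3782*cos(a) - 2324*cos(2*a) + 1080*cos(3*a) - 50*cos(5*a) + 4932)/(16*cos(a) - 5*cos(2*a) + 1)^3
(4) = 12.38 - 15.12*v
(5) = (-27*h^4 + 72*h^3 - 9*h^2 + 27*h + (9*h + 1)*(12*h^3 - 24*h^2 + 2*h - 3) - 18)/(3*h^4 - 8*h^3 + h^2 - 3*h + 2)^2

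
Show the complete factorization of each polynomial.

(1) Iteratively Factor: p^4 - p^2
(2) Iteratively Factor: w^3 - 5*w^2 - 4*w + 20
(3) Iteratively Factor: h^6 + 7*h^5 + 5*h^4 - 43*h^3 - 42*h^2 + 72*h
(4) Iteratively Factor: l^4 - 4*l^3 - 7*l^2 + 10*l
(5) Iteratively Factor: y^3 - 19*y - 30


(1) = (p - 1)*(p^3 + p^2) = (p - 1)*(p + 1)*(p^2) = p*(p - 1)*(p + 1)*(p)
(2) = (w + 2)*(w^2 - 7*w + 10) = (w - 2)*(w + 2)*(w - 5)
(3) = (h - 1)*(h^5 + 8*h^4 + 13*h^3 - 30*h^2 - 72*h) = h*(h - 1)*(h^4 + 8*h^3 + 13*h^2 - 30*h - 72) = h*(h - 1)*(h + 3)*(h^3 + 5*h^2 - 2*h - 24) = h*(h - 1)*(h + 3)^2*(h^2 + 2*h - 8) = h*(h - 2)*(h - 1)*(h + 3)^2*(h + 4)
(4) = (l)*(l^3 - 4*l^2 - 7*l + 10) = l*(l - 1)*(l^2 - 3*l - 10) = l*(l - 5)*(l - 1)*(l + 2)
(5) = (y - 5)*(y^2 + 5*y + 6) = (y - 5)*(y + 2)*(y + 3)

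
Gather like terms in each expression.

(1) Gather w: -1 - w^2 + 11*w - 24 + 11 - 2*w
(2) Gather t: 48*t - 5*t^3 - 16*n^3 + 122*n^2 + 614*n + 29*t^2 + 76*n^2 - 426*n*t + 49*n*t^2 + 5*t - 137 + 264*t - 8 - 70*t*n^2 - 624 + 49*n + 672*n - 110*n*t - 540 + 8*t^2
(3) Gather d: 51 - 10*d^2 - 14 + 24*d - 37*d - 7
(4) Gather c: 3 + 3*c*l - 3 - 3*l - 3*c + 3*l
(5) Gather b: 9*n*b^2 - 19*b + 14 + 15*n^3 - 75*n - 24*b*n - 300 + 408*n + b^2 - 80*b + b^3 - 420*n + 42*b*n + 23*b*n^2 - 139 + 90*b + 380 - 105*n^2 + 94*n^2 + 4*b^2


(1) = -w^2 + 9*w - 14
(2) = -16*n^3 + 198*n^2 + 1335*n - 5*t^3 + t^2*(49*n + 37) + t*(-70*n^2 - 536*n + 317) - 1309
(3) = -10*d^2 - 13*d + 30
(4) = c*(3*l - 3)
(5) = b^3 + b^2*(9*n + 5) + b*(23*n^2 + 18*n - 9) + 15*n^3 - 11*n^2 - 87*n - 45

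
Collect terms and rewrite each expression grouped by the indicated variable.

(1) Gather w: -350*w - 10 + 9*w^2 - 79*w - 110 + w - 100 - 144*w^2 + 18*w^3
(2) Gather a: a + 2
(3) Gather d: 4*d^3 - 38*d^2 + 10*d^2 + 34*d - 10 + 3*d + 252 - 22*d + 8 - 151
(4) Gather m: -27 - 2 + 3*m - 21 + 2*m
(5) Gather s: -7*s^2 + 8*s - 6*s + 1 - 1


(1) = 18*w^3 - 135*w^2 - 428*w - 220
(2) = a + 2
(3) = 4*d^3 - 28*d^2 + 15*d + 99
(4) = 5*m - 50
(5) = -7*s^2 + 2*s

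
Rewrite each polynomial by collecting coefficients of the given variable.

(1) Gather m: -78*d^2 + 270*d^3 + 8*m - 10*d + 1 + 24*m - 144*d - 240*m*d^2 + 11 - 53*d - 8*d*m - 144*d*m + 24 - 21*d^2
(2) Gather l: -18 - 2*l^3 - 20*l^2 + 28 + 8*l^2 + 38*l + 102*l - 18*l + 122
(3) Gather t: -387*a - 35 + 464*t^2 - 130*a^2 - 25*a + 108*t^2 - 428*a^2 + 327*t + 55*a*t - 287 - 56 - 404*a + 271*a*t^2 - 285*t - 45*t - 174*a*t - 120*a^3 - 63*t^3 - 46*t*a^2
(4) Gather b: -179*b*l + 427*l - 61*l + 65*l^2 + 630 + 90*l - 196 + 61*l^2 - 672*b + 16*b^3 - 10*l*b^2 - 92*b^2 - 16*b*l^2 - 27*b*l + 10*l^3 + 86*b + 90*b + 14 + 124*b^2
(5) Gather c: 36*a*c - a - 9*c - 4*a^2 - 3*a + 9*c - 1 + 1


(1) = 270*d^3 - 99*d^2 - 207*d + m*(-240*d^2 - 152*d + 32) + 36
(2) = -2*l^3 - 12*l^2 + 122*l + 132
(3) = -120*a^3 - 558*a^2 - 816*a - 63*t^3 + t^2*(271*a + 572) + t*(-46*a^2 - 119*a - 3) - 378
(4) = 16*b^3 + b^2*(32 - 10*l) + b*(-16*l^2 - 206*l - 496) + 10*l^3 + 126*l^2 + 456*l + 448
(5) = -4*a^2 + 36*a*c - 4*a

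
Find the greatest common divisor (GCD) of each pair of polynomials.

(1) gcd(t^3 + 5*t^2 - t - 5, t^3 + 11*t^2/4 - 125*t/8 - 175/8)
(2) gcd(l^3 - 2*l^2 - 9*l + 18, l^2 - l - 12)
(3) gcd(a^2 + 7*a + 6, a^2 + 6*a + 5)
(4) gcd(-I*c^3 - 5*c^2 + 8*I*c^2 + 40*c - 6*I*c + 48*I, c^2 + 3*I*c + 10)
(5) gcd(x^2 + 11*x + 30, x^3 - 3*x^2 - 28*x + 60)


(1) = t + 5
(2) = l + 3
(3) = a + 1
(4) = 1
(5) = gcd((x + 5)*(x + 6), (x - 6)*(x - 2)*(x + 5)) = x + 5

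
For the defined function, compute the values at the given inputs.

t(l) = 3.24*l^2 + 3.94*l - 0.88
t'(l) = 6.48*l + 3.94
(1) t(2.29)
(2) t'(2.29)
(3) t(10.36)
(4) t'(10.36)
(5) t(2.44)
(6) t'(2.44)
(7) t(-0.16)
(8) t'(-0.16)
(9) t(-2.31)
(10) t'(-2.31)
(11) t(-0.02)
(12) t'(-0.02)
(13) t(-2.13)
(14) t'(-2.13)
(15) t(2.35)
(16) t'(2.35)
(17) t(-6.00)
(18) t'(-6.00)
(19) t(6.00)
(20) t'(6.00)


(1) = 25.13
(2) = 18.78
(3) = 387.69
(4) = 71.07
(5) = 28.02
(6) = 19.75
(7) = -1.43
(8) = 2.90
(9) = 7.31
(10) = -11.03
(11) = -0.96
(12) = 3.81
(13) = 5.43
(14) = -9.86
(15) = 26.27
(16) = 19.17
(17) = 92.12
(18) = -34.94
(19) = 139.40
(20) = 42.82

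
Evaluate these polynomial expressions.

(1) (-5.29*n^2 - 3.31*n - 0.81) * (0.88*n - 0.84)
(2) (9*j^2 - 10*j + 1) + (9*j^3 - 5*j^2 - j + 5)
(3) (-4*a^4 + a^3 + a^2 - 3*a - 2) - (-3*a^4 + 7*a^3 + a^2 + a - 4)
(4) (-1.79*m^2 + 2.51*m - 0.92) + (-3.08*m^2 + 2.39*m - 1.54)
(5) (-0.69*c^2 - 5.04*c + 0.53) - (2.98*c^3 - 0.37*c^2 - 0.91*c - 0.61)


(1) = -4.6552*n^3 + 1.5308*n^2 + 2.0676*n + 0.6804
(2) = 9*j^3 + 4*j^2 - 11*j + 6
(3) = -a^4 - 6*a^3 - 4*a + 2
(4) = -4.87*m^2 + 4.9*m - 2.46
(5) = -2.98*c^3 - 0.32*c^2 - 4.13*c + 1.14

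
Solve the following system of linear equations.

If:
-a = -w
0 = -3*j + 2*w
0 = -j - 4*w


Then:
a = 0
j = 0
w = 0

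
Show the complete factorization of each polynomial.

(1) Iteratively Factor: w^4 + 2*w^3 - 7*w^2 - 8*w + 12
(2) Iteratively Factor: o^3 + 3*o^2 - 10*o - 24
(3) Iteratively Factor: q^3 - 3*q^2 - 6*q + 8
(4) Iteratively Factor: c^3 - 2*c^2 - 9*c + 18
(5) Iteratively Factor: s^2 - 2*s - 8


(1) = (w - 1)*(w^3 + 3*w^2 - 4*w - 12) = (w - 1)*(w + 3)*(w^2 - 4) = (w - 1)*(w + 2)*(w + 3)*(w - 2)
(2) = (o + 4)*(o^2 - o - 6) = (o - 3)*(o + 4)*(o + 2)
(3) = (q - 1)*(q^2 - 2*q - 8) = (q - 4)*(q - 1)*(q + 2)
(4) = (c - 2)*(c^2 - 9) = (c - 3)*(c - 2)*(c + 3)
(5) = (s - 4)*(s + 2)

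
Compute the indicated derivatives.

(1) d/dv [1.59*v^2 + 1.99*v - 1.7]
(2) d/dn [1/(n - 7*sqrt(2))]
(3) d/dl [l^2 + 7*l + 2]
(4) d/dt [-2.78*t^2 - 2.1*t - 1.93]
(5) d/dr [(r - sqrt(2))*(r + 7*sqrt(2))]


(1) = 3.18*v + 1.99
(2) = -1/(n - 7*sqrt(2))^2
(3) = 2*l + 7
(4) = -5.56*t - 2.1
(5) = 2*r + 6*sqrt(2)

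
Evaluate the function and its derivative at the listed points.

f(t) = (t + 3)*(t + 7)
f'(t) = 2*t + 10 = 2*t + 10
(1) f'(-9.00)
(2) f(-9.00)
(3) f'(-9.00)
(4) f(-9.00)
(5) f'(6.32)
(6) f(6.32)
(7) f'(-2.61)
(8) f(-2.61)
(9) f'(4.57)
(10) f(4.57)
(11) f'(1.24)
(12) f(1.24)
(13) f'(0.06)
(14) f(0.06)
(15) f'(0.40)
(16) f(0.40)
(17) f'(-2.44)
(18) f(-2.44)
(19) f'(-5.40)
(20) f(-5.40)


(1) = -8.00
(2) = 12.00
(3) = -8.00
(4) = 12.00
(5) = 22.64
(6) = 124.14
(7) = 4.78
(8) = 1.71
(9) = 19.14
(10) = 87.58
(11) = 12.48
(12) = 34.94
(13) = 10.12
(14) = 21.60
(15) = 10.80
(16) = 25.16
(17) = 5.12
(18) = 2.55
(19) = -0.80
(20) = -3.84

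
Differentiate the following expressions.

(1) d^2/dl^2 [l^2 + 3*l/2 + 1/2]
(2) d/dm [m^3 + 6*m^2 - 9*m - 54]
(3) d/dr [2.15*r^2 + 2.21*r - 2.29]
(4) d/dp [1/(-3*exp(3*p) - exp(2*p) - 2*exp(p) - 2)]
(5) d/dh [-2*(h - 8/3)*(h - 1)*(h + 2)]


(1) = 2
(2) = 3*m^2 + 12*m - 9
(3) = 4.3*r + 2.21
(4) = (9*exp(2*p) + 2*exp(p) + 2)*exp(p)/(3*exp(3*p) + exp(2*p) + 2*exp(p) + 2)^2
(5) = -6*h^2 + 20*h/3 + 28/3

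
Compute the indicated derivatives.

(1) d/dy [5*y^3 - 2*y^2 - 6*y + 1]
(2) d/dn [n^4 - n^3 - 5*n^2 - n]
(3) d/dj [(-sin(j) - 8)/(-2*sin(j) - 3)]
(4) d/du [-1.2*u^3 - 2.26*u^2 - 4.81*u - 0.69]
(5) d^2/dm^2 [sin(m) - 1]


(1) = 15*y^2 - 4*y - 6
(2) = 4*n^3 - 3*n^2 - 10*n - 1
(3) = -13*cos(j)/(2*sin(j) + 3)^2
(4) = -3.6*u^2 - 4.52*u - 4.81
(5) = -sin(m)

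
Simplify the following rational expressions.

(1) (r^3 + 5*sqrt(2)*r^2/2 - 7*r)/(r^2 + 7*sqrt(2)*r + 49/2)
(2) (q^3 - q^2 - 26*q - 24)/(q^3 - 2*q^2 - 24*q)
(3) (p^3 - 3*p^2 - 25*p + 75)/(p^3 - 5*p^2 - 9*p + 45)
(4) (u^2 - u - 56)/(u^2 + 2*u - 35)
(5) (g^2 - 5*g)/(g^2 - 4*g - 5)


(1) = (4*r^2 - 4*sqrt(2)*r)/(4*r + 14*sqrt(2))
(2) = (q + 1)/q
(3) = (p + 5)/(p + 3)
(4) = (u - 8)/(u - 5)
(5) = g/(g + 1)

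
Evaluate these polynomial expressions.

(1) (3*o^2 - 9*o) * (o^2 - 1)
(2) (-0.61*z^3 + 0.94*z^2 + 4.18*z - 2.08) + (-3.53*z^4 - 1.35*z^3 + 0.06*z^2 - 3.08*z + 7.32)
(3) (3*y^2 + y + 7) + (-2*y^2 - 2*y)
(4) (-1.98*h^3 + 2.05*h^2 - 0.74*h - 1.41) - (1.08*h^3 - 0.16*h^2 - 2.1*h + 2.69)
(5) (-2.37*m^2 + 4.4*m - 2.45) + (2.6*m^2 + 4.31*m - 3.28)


(1) = 3*o^4 - 9*o^3 - 3*o^2 + 9*o
(2) = -3.53*z^4 - 1.96*z^3 + 1.0*z^2 + 1.1*z + 5.24
(3) = y^2 - y + 7
(4) = -3.06*h^3 + 2.21*h^2 + 1.36*h - 4.1
(5) = 0.23*m^2 + 8.71*m - 5.73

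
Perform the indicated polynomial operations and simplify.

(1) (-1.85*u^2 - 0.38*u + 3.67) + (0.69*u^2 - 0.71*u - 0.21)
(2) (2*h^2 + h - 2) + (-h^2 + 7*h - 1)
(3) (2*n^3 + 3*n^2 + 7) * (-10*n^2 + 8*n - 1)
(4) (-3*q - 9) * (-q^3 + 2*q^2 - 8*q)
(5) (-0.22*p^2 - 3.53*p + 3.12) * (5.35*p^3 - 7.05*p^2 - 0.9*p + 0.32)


(1) = -1.16*u^2 - 1.09*u + 3.46
(2) = h^2 + 8*h - 3
(3) = -20*n^5 - 14*n^4 + 22*n^3 - 73*n^2 + 56*n - 7
(4) = 3*q^4 + 3*q^3 + 6*q^2 + 72*q
(5) = -1.177*p^5 - 17.3345*p^4 + 41.7765*p^3 - 18.8894*p^2 - 3.9376*p + 0.9984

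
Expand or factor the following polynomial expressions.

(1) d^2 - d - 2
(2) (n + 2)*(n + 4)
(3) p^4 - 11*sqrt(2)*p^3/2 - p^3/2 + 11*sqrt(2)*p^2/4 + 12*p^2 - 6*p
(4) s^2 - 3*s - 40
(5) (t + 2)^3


(1) = (d - 2)*(d + 1)
(2) = n^2 + 6*n + 8
(3) = p*(p - 1/2)*(p - 4*sqrt(2))*(p - 3*sqrt(2)/2)
(4) = (s - 8)*(s + 5)
(5) = t^3 + 6*t^2 + 12*t + 8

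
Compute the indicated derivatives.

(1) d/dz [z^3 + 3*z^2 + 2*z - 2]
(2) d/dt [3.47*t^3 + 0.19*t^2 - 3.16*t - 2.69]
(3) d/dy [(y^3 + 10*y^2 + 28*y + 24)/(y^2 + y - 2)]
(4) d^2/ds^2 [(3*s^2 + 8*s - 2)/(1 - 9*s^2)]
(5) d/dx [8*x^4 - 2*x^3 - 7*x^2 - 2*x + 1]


(1) = 3*z^2 + 6*z + 2
(2) = 10.41*t^2 + 0.38*t - 3.16
(3) = (y^2 - 2*y - 20)/(y^2 - 2*y + 1)
(4) = 6*(-216*s^3 + 135*s^2 - 72*s + 5)/(729*s^6 - 243*s^4 + 27*s^2 - 1)
(5) = 32*x^3 - 6*x^2 - 14*x - 2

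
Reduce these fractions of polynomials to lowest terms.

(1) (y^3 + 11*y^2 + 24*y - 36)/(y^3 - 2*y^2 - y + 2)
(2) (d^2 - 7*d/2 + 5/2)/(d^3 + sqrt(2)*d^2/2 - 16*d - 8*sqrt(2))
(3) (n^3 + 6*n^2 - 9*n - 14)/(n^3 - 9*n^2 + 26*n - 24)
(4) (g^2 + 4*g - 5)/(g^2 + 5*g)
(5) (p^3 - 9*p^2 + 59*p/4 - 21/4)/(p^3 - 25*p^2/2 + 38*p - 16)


(1) = (y^2 + 12*y + 36)/(y^2 - y - 2)
(2) = (4*d^2 - 14*d + 10)/(4*d^3 + 2*sqrt(2)*d^2 - 64*d - 32*sqrt(2))
(3) = (n^2 + 8*n + 7)/(n^2 - 7*n + 12)
(4) = (g - 1)/g
(5) = (2*p^2 - 17*p + 21)/(2*p^2 - 24*p + 64)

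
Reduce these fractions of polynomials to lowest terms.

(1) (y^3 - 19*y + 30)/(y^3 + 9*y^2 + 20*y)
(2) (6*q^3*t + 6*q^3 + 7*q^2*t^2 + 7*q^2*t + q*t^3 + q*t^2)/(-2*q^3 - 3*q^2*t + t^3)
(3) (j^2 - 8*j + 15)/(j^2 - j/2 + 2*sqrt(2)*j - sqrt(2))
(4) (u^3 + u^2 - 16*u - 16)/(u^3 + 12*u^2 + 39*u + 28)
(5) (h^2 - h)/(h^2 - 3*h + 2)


(1) = (y^2 - 5*y + 6)/(y^2 + 4*y)
(2) = (-6*q^2*t - 6*q^2 - q*t^2 - q*t)/(2*q^2 + q*t - t^2)
(3) = (2*j^2 - 16*j + 30)/(2*j^2 + j*(-1 + 4*sqrt(2)) - 2*sqrt(2))
(4) = (u - 4)/(u + 7)
(5) = h/(h - 2)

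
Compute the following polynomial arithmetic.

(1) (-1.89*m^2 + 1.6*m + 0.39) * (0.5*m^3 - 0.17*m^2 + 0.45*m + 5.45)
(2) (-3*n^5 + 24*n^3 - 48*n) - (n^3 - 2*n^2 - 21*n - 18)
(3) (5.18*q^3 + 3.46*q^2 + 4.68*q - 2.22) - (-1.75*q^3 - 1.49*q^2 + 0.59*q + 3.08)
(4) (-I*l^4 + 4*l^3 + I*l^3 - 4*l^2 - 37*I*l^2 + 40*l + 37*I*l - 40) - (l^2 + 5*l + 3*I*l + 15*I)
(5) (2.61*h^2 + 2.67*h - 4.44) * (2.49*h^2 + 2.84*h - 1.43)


(1) = -0.945*m^5 + 1.1213*m^4 - 0.9275*m^3 - 9.6468*m^2 + 8.8955*m + 2.1255
(2) = -3*n^5 + 23*n^3 + 2*n^2 - 27*n + 18
(3) = 6.93*q^3 + 4.95*q^2 + 4.09*q - 5.3
(4) = -I*l^4 + 4*l^3 + I*l^3 - 5*l^2 - 37*I*l^2 + 35*l + 34*I*l - 40 - 15*I
(5) = 6.4989*h^4 + 14.0607*h^3 - 7.2051*h^2 - 16.4277*h + 6.3492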